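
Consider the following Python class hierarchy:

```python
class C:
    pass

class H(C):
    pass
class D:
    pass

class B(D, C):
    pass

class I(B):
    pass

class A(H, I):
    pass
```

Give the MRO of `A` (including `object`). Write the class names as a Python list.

L[A] = A + merge(L[H], L[I], [H I])
  take H:  [H C object] + [I B D C object] + [H I]
  take I:  [C object] + [I B D C object] + [I]
  take B:  [C object] + [B D C object]
  take D:  [C object] + [D C object]
  take C:  [C object] + [C object]
  take object:  [object] + [object]

[A, H, I, B, D, C, object]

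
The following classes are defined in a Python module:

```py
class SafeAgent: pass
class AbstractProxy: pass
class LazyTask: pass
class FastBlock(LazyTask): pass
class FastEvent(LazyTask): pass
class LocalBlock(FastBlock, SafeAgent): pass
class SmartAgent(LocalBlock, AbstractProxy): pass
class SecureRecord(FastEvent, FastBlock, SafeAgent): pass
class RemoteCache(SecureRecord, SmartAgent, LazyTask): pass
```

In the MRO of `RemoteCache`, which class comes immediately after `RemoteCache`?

SecureRecord

L[RemoteCache] = RemoteCache + merge(L[SecureRecord], L[SmartAgent], L[LazyTask], [SecureRecord SmartAgent LazyTask])
  take SecureRecord:  [SecureRecord FastEvent FastBlock LazyTask SafeAgent object] + [SmartAgent LocalBlock FastBlock LazyTask SafeAgent AbstractProxy object] + [LazyTask object] + [SecureRecord SmartAgent LazyTask]
  take FastEvent:  [FastEvent FastBlock LazyTask SafeAgent object] + [SmartAgent LocalBlock FastBlock LazyTask SafeAgent AbstractProxy object] + [LazyTask object] + [SmartAgent LazyTask]
  take SmartAgent:  [FastBlock LazyTask SafeAgent object] + [SmartAgent LocalBlock FastBlock LazyTask SafeAgent AbstractProxy object] + [LazyTask object] + [SmartAgent LazyTask]
  take LocalBlock:  [FastBlock LazyTask SafeAgent object] + [LocalBlock FastBlock LazyTask SafeAgent AbstractProxy object] + [LazyTask object] + [LazyTask]
  take FastBlock:  [FastBlock LazyTask SafeAgent object] + [FastBlock LazyTask SafeAgent AbstractProxy object] + [LazyTask object] + [LazyTask]
  take LazyTask:  [LazyTask SafeAgent object] + [LazyTask SafeAgent AbstractProxy object] + [LazyTask object] + [LazyTask]
  take SafeAgent:  [SafeAgent object] + [SafeAgent AbstractProxy object] + [object]
  take AbstractProxy:  [object] + [AbstractProxy object] + [object]
  take object:  [object] + [object] + [object]
MRO: RemoteCache SecureRecord FastEvent SmartAgent LocalBlock FastBlock LazyTask SafeAgent AbstractProxy object
RemoteCache is at position 0; next is SecureRecord.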